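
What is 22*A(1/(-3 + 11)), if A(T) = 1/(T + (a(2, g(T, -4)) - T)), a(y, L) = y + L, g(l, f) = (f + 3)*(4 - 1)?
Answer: -22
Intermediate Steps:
g(l, f) = 9 + 3*f (g(l, f) = (3 + f)*3 = 9 + 3*f)
a(y, L) = L + y
A(T) = -1 (A(T) = 1/(T + (((9 + 3*(-4)) + 2) - T)) = 1/(T + (((9 - 12) + 2) - T)) = 1/(T + ((-3 + 2) - T)) = 1/(T + (-1 - T)) = 1/(-1) = -1)
22*A(1/(-3 + 11)) = 22*(-1) = -22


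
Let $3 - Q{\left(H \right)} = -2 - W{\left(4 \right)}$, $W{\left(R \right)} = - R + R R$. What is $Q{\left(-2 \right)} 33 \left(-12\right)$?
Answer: $-6732$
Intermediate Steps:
$W{\left(R \right)} = R^{2} - R$ ($W{\left(R \right)} = - R + R^{2} = R^{2} - R$)
$Q{\left(H \right)} = 17$ ($Q{\left(H \right)} = 3 - \left(-2 - 4 \left(-1 + 4\right)\right) = 3 - \left(-2 - 4 \cdot 3\right) = 3 - \left(-2 - 12\right) = 3 - -14 = 3 + 14 = 17$)
$Q{\left(-2 \right)} 33 \left(-12\right) = 17 \cdot 33 \left(-12\right) = 561 \left(-12\right) = -6732$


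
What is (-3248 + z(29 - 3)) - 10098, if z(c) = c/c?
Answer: -13345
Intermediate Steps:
z(c) = 1
(-3248 + z(29 - 3)) - 10098 = (-3248 + 1) - 10098 = -3247 - 10098 = -13345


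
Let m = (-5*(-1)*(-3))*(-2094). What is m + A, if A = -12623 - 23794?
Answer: -5007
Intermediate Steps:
A = -36417
m = 31410 (m = (5*(-3))*(-2094) = -15*(-2094) = 31410)
m + A = 31410 - 36417 = -5007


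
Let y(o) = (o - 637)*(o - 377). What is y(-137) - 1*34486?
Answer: 363350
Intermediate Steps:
y(o) = (-637 + o)*(-377 + o)
y(-137) - 1*34486 = (240149 + (-137)² - 1014*(-137)) - 1*34486 = (240149 + 18769 + 138918) - 34486 = 397836 - 34486 = 363350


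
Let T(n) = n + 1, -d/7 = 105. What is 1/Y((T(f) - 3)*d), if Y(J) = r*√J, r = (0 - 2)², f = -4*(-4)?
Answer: -I*√210/5880 ≈ -0.0024645*I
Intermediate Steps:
d = -735 (d = -7*105 = -735)
f = 16
r = 4 (r = (-2)² = 4)
T(n) = 1 + n
Y(J) = 4*√J
1/Y((T(f) - 3)*d) = 1/(4*√(((1 + 16) - 3)*(-735))) = 1/(4*√((17 - 3)*(-735))) = 1/(4*√(14*(-735))) = 1/(4*√(-10290)) = 1/(4*(7*I*√210)) = 1/(28*I*√210) = -I*√210/5880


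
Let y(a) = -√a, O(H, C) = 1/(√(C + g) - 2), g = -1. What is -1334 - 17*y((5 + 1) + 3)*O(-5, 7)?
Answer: -1283 + 51*√6/2 ≈ -1220.5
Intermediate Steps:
O(H, C) = 1/(-2 + √(-1 + C)) (O(H, C) = 1/(√(C - 1) - 2) = 1/(√(-1 + C) - 2) = 1/(-2 + √(-1 + C)))
-1334 - 17*y((5 + 1) + 3)*O(-5, 7) = -1334 - 17*(-√((5 + 1) + 3))/(-2 + √(-1 + 7)) = -1334 - 17*(-√(6 + 3))/(-2 + √6) = -1334 - 17*(-√9)/(-2 + √6) = -1334 - 17*(-1*3)/(-2 + √6) = -1334 - 17*(-3)/(-2 + √6) = -1334 - (-51)/(-2 + √6) = -1334 + 51/(-2 + √6)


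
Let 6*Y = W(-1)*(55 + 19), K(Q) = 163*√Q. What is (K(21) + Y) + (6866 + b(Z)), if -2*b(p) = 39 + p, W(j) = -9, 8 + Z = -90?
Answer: 13569/2 + 163*√21 ≈ 7531.5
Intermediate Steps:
Z = -98 (Z = -8 - 90 = -98)
b(p) = -39/2 - p/2 (b(p) = -(39 + p)/2 = -39/2 - p/2)
Y = -111 (Y = (-9*(55 + 19))/6 = (-9*74)/6 = (⅙)*(-666) = -111)
(K(21) + Y) + (6866 + b(Z)) = (163*√21 - 111) + (6866 + (-39/2 - ½*(-98))) = (-111 + 163*√21) + (6866 + (-39/2 + 49)) = (-111 + 163*√21) + (6866 + 59/2) = (-111 + 163*√21) + 13791/2 = 13569/2 + 163*√21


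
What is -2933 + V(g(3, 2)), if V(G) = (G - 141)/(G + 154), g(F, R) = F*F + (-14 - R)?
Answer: -431299/147 ≈ -2934.0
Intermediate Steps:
g(F, R) = -14 + F² - R (g(F, R) = F² + (-14 - R) = -14 + F² - R)
V(G) = (-141 + G)/(154 + G)
-2933 + V(g(3, 2)) = -2933 + (-141 + (-14 + 3² - 1*2))/(154 + (-14 + 3² - 1*2)) = -2933 + (-141 + (-14 + 9 - 2))/(154 + (-14 + 9 - 2)) = -2933 + (-141 - 7)/(154 - 7) = -2933 - 148/147 = -431299/147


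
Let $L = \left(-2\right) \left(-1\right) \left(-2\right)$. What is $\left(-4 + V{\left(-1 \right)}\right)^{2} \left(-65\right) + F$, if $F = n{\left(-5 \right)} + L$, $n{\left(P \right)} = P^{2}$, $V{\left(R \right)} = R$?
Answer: $-1604$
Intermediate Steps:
$L = -4$ ($L = 2 \left(-2\right) = -4$)
$F = 21$ ($F = \left(-5\right)^{2} - 4 = 25 - 4 = 21$)
$\left(-4 + V{\left(-1 \right)}\right)^{2} \left(-65\right) + F = \left(-4 - 1\right)^{2} \left(-65\right) + 21 = \left(-5\right)^{2} \left(-65\right) + 21 = 25 \left(-65\right) + 21 = -1625 + 21 = -1604$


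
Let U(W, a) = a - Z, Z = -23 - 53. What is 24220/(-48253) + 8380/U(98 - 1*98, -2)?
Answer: 201283930/1785361 ≈ 112.74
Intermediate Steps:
Z = -76
U(W, a) = 76 + a (U(W, a) = a - 1*(-76) = a + 76 = 76 + a)
24220/(-48253) + 8380/U(98 - 1*98, -2) = 24220/(-48253) + 8380/(76 - 2) = 24220*(-1/48253) + 8380/74 = -24220/48253 + 8380*(1/74) = -24220/48253 + 4190/37 = 201283930/1785361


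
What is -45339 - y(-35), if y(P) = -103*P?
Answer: -48944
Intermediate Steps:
-45339 - y(-35) = -45339 - (-103)*(-35) = -45339 - 1*3605 = -45339 - 3605 = -48944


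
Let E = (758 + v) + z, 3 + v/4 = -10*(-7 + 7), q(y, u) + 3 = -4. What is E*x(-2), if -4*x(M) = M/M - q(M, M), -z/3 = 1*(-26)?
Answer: -1648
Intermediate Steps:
q(y, u) = -7 (q(y, u) = -3 - 4 = -7)
z = 78 (z = -3*(-26) = 78)
x(M) = -2 (x(M) = -(M/M - 1*(-7))/4 = -(1 + 7)/4 = -1/4*8 = -2)
v = -12 (v = -12 + 4*(-10*(-7 + 7)) = -12 + 4*(-10*0) = -12 + 4*0 = -12 + 0 = -12)
E = 824 (E = (758 - 12) + 78 = 746 + 78 = 824)
E*x(-2) = 824*(-2) = -1648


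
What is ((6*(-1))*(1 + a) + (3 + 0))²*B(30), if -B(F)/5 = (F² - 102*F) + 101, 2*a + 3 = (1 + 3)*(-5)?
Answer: 44845020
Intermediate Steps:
a = -23/2 (a = -3/2 + ((1 + 3)*(-5))/2 = -3/2 + (4*(-5))/2 = -3/2 + (½)*(-20) = -3/2 - 10 = -23/2 ≈ -11.500)
B(F) = -505 - 5*F² + 510*F (B(F) = -5*((F² - 102*F) + 101) = -5*(101 + F² - 102*F) = -505 - 5*F² + 510*F)
((6*(-1))*(1 + a) + (3 + 0))²*B(30) = ((6*(-1))*(1 - 23/2) + (3 + 0))²*(-505 - 5*30² + 510*30) = (-6*(-21/2) + 3)²*(-505 - 5*900 + 15300) = (63 + 3)²*(-505 - 4500 + 15300) = 66²*10295 = 4356*10295 = 44845020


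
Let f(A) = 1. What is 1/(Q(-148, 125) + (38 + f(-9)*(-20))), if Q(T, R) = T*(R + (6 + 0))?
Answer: -1/19370 ≈ -5.1626e-5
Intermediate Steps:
Q(T, R) = T*(6 + R) (Q(T, R) = T*(R + 6) = T*(6 + R))
1/(Q(-148, 125) + (38 + f(-9)*(-20))) = 1/(-148*(6 + 125) + (38 + 1*(-20))) = 1/(-148*131 + (38 - 20)) = 1/(-19388 + 18) = 1/(-19370) = -1/19370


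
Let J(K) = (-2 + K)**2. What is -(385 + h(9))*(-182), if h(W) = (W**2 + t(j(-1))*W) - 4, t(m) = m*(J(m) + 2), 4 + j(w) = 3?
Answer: 66066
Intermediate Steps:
j(w) = -1 (j(w) = -4 + 3 = -1)
t(m) = m*(2 + (-2 + m)**2) (t(m) = m*((-2 + m)**2 + 2) = m*(2 + (-2 + m)**2))
h(W) = -4 + W**2 - 11*W (h(W) = (W**2 + (-(2 + (-2 - 1)**2))*W) - 4 = (W**2 + (-(2 + (-3)**2))*W) - 4 = (W**2 + (-(2 + 9))*W) - 4 = (W**2 + (-1*11)*W) - 4 = (W**2 - 11*W) - 4 = -4 + W**2 - 11*W)
-(385 + h(9))*(-182) = -(385 + (-4 + 9**2 - 11*9))*(-182) = -(385 + (-4 + 81 - 99))*(-182) = -(385 - 22)*(-182) = -363*(-182) = -1*(-66066) = 66066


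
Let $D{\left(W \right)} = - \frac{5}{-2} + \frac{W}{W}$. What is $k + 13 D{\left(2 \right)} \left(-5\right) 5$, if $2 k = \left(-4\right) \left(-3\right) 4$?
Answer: $- \frac{2227}{2} \approx -1113.5$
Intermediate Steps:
$k = 24$ ($k = \frac{\left(-4\right) \left(-3\right) 4}{2} = \frac{12 \cdot 4}{2} = \frac{1}{2} \cdot 48 = 24$)
$D{\left(W \right)} = \frac{7}{2}$ ($D{\left(W \right)} = \left(-5\right) \left(- \frac{1}{2}\right) + 1 = \frac{5}{2} + 1 = \frac{7}{2}$)
$k + 13 D{\left(2 \right)} \left(-5\right) 5 = 24 + 13 \cdot \frac{7}{2} \left(-5\right) 5 = 24 + 13 \left(\left(- \frac{35}{2}\right) 5\right) = 24 + 13 \left(- \frac{175}{2}\right) = 24 - \frac{2275}{2} = - \frac{2227}{2}$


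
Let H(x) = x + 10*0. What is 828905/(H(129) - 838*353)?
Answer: -165781/59137 ≈ -2.8033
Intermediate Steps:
H(x) = x (H(x) = x + 0 = x)
828905/(H(129) - 838*353) = 828905/(129 - 838*353) = 828905/(129 - 295814) = 828905/(-295685) = 828905*(-1/295685) = -165781/59137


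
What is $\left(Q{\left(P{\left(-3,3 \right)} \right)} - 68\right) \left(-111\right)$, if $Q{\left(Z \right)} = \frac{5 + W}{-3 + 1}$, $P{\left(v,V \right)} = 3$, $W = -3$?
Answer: $7659$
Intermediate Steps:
$Q{\left(Z \right)} = -1$ ($Q{\left(Z \right)} = \frac{5 - 3}{-3 + 1} = \frac{2}{-2} = 2 \left(- \frac{1}{2}\right) = -1$)
$\left(Q{\left(P{\left(-3,3 \right)} \right)} - 68\right) \left(-111\right) = \left(-1 - 68\right) \left(-111\right) = \left(-69\right) \left(-111\right) = 7659$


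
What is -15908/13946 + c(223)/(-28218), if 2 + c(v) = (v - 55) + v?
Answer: -227158469/196764114 ≈ -1.1545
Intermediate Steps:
c(v) = -57 + 2*v (c(v) = -2 + ((v - 55) + v) = -2 + ((-55 + v) + v) = -2 + (-55 + 2*v) = -57 + 2*v)
-15908/13946 + c(223)/(-28218) = -15908/13946 + (-57 + 2*223)/(-28218) = -15908*1/13946 + (-57 + 446)*(-1/28218) = -7954/6973 + 389*(-1/28218) = -7954/6973 - 389/28218 = -227158469/196764114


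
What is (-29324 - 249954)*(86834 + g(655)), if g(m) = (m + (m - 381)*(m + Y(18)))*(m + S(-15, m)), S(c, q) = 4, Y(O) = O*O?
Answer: -49513920787854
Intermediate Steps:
Y(O) = O**2
g(m) = (4 + m)*(m + (-381 + m)*(324 + m)) (g(m) = (m + (m - 381)*(m + 18**2))*(m + 4) = (m + (-381 + m)*(m + 324))*(4 + m) = (m + (-381 + m)*(324 + m))*(4 + m) = (4 + m)*(m + (-381 + m)*(324 + m)))
(-29324 - 249954)*(86834 + g(655)) = (-29324 - 249954)*(86834 + (-493776 + 655**3 - 123668*655 - 52*655**2)) = -279278*(86834 + (-493776 + 281011375 - 81002540 - 52*429025)) = -279278*(86834 + (-493776 + 281011375 - 81002540 - 22309300)) = -279278*(86834 + 177205759) = -279278*177292593 = -49513920787854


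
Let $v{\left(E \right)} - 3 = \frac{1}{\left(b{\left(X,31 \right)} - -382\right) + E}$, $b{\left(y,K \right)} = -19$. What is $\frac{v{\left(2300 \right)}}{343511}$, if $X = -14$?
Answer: $\frac{7990}{914769793} \approx 8.7344 \cdot 10^{-6}$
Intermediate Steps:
$v{\left(E \right)} = 3 + \frac{1}{363 + E}$ ($v{\left(E \right)} = 3 + \frac{1}{\left(-19 - -382\right) + E} = 3 + \frac{1}{\left(-19 + 382\right) + E} = 3 + \frac{1}{363 + E}$)
$\frac{v{\left(2300 \right)}}{343511} = \frac{\frac{1}{363 + 2300} \left(1090 + 3 \cdot 2300\right)}{343511} = \frac{1090 + 6900}{2663} \cdot \frac{1}{343511} = \frac{1}{2663} \cdot 7990 \cdot \frac{1}{343511} = \frac{7990}{2663} \cdot \frac{1}{343511} = \frac{7990}{914769793}$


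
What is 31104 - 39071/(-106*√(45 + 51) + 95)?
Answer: 33273514369/1069631 + 16566104*√6/1069631 ≈ 31145.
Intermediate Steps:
31104 - 39071/(-106*√(45 + 51) + 95) = 31104 - 39071/(-424*√6 + 95) = 31104 - 39071/(95 - 424*√6)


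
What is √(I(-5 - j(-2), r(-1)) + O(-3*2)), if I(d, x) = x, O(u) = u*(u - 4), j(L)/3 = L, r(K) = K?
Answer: √59 ≈ 7.6811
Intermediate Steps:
j(L) = 3*L
O(u) = u*(-4 + u)
√(I(-5 - j(-2), r(-1)) + O(-3*2)) = √(-1 + (-3*2)*(-4 - 3*2)) = √(-1 - 6*(-4 - 6)) = √(-1 - 6*(-10)) = √(-1 + 60) = √59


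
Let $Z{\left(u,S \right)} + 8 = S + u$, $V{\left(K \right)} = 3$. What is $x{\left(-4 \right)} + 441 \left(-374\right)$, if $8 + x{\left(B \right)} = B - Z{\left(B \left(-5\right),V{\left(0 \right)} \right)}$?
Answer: $-164961$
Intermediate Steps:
$Z{\left(u,S \right)} = -8 + S + u$ ($Z{\left(u,S \right)} = -8 + \left(S + u\right) = -8 + S + u$)
$x{\left(B \right)} = -3 + 6 B$ ($x{\left(B \right)} = -8 - \left(-5 - B + B \left(-5\right)\right) = -8 + \left(B - \left(-8 + 3 - 5 B\right)\right) = -8 + \left(B - \left(-5 - 5 B\right)\right) = -8 + \left(B + \left(5 + 5 B\right)\right) = -8 + \left(5 + 6 B\right) = -3 + 6 B$)
$x{\left(-4 \right)} + 441 \left(-374\right) = \left(-3 + 6 \left(-4\right)\right) + 441 \left(-374\right) = \left(-3 - 24\right) - 164934 = -27 - 164934 = -164961$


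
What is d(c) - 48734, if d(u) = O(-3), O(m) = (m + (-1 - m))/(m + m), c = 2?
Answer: -292403/6 ≈ -48734.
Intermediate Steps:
O(m) = -1/(2*m)
d(u) = ⅙ (d(u) = -½/(-3) = -½*(-⅓) = ⅙)
d(c) - 48734 = ⅙ - 48734 = -292403/6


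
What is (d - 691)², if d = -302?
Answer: 986049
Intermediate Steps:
(d - 691)² = (-302 - 691)² = (-993)² = 986049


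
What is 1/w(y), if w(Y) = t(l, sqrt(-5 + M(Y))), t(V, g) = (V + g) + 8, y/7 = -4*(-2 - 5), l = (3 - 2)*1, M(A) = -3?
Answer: 9/89 - 2*I*sqrt(2)/89 ≈ 0.10112 - 0.03178*I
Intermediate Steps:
l = 1 (l = 1*1 = 1)
y = 196 (y = 7*(-4*(-2 - 5)) = 7*(-4*(-7)) = 7*28 = 196)
t(V, g) = 8 + V + g
w(Y) = 9 + 2*I*sqrt(2) (w(Y) = 8 + 1 + sqrt(-5 - 3) = 8 + 1 + sqrt(-8) = 8 + 1 + 2*I*sqrt(2) = 9 + 2*I*sqrt(2))
1/w(y) = 1/(9 + 2*I*sqrt(2))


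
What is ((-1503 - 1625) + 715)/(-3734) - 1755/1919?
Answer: -1922623/7165546 ≈ -0.26831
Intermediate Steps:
((-1503 - 1625) + 715)/(-3734) - 1755/1919 = (-3128 + 715)*(-1/3734) - 1755*1/1919 = -2413*(-1/3734) - 1755/1919 = 2413/3734 - 1755/1919 = -1922623/7165546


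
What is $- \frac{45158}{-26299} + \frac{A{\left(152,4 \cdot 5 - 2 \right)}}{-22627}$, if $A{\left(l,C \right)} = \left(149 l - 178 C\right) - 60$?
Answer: $\frac{30118250}{35003969} \approx 0.86042$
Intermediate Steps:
$A{\left(l,C \right)} = -60 - 178 C + 149 l$ ($A{\left(l,C \right)} = \left(- 178 C + 149 l\right) - 60 = -60 - 178 C + 149 l$)
$- \frac{45158}{-26299} + \frac{A{\left(152,4 \cdot 5 - 2 \right)}}{-22627} = - \frac{45158}{-26299} + \frac{-60 - 178 \left(4 \cdot 5 - 2\right) + 149 \cdot 152}{-22627} = \left(-45158\right) \left(- \frac{1}{26299}\right) + \left(-60 - 178 \left(20 - 2\right) + 22648\right) \left(- \frac{1}{22627}\right) = \frac{45158}{26299} + \left(-60 - 3204 + 22648\right) \left(- \frac{1}{22627}\right) = \frac{45158}{26299} + 19384 \left(- \frac{1}{22627}\right) = \frac{45158}{26299} - \frac{19384}{22627} = \frac{30118250}{35003969}$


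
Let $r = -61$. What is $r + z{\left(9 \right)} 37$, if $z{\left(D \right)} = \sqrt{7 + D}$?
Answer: $87$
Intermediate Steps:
$r + z{\left(9 \right)} 37 = -61 + \sqrt{7 + 9} \cdot 37 = -61 + \sqrt{16} \cdot 37 = -61 + 4 \cdot 37 = -61 + 148 = 87$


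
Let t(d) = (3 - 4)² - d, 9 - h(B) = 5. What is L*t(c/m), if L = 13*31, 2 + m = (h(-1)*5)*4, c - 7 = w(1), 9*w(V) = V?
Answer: 9889/27 ≈ 366.26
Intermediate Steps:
h(B) = 4 (h(B) = 9 - 1*5 = 9 - 5 = 4)
w(V) = V/9
c = 64/9 (c = 7 + (⅑)*1 = 7 + ⅑ = 64/9 ≈ 7.1111)
m = 78 (m = -2 + (4*5)*4 = -2 + 20*4 = -2 + 80 = 78)
t(d) = 1 - d (t(d) = (-1)² - d = 1 - d)
L = 403
L*t(c/m) = 403*(1 - 64/(9*78)) = 403*(1 - 1*32/351) = 403*(1 - 32/351) = 403*(319/351) = 9889/27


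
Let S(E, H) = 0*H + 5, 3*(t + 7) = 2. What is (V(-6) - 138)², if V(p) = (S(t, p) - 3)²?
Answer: 17956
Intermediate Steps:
t = -19/3 (t = -7 + (⅓)*2 = -7 + ⅔ = -19/3 ≈ -6.3333)
S(E, H) = 5 (S(E, H) = 0 + 5 = 5)
V(p) = 4 (V(p) = (5 - 3)² = 2² = 4)
(V(-6) - 138)² = (4 - 138)² = (-134)² = 17956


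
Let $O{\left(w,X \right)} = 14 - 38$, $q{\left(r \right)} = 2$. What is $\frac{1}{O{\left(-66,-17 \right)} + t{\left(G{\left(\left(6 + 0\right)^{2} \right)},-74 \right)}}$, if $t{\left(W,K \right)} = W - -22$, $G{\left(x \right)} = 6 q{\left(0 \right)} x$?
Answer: $\frac{1}{430} \approx 0.0023256$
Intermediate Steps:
$G{\left(x \right)} = 12 x$ ($G{\left(x \right)} = 6 \cdot 2 x = 12 x$)
$t{\left(W,K \right)} = 22 + W$ ($t{\left(W,K \right)} = W + 22 = 22 + W$)
$O{\left(w,X \right)} = -24$ ($O{\left(w,X \right)} = 14 - 38 = -24$)
$\frac{1}{O{\left(-66,-17 \right)} + t{\left(G{\left(\left(6 + 0\right)^{2} \right)},-74 \right)}} = \frac{1}{-24 + \left(22 + 12 \left(6 + 0\right)^{2}\right)} = \frac{1}{-24 + \left(22 + 12 \cdot 6^{2}\right)} = \frac{1}{-24 + \left(22 + 12 \cdot 36\right)} = \frac{1}{-24 + \left(22 + 432\right)} = \frac{1}{-24 + 454} = \frac{1}{430}$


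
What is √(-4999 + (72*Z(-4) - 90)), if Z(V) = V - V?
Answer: I*√5089 ≈ 71.337*I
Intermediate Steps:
Z(V) = 0
√(-4999 + (72*Z(-4) - 90)) = √(-4999 + (72*0 - 90)) = √(-4999 + (0 - 90)) = √(-4999 - 90) = √(-5089) = I*√5089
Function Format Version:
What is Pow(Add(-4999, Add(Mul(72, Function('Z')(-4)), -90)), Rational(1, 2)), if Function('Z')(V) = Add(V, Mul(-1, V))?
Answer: Mul(I, Pow(5089, Rational(1, 2))) ≈ Mul(71.337, I)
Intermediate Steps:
Function('Z')(V) = 0
Pow(Add(-4999, Add(Mul(72, Function('Z')(-4)), -90)), Rational(1, 2)) = Pow(Add(-4999, Add(Mul(72, 0), -90)), Rational(1, 2)) = Pow(Add(-4999, Add(0, -90)), Rational(1, 2)) = Pow(Add(-4999, -90), Rational(1, 2)) = Pow(-5089, Rational(1, 2)) = Mul(I, Pow(5089, Rational(1, 2)))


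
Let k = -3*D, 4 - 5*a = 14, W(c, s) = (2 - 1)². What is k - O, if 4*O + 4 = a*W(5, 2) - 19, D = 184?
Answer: -2183/4 ≈ -545.75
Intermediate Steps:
W(c, s) = 1 (W(c, s) = 1² = 1)
a = -2 (a = ⅘ - ⅕*14 = ⅘ - 14/5 = -2)
k = -552 (k = -3*184 = -552)
O = -25/4 (O = -1 + (-2*1 - 19)/4 = -1 + (-2 - 19)/4 = -1 + (¼)*(-21) = -1 - 21/4 = -25/4 ≈ -6.2500)
k - O = -552 - 1*(-25/4) = -552 + 25/4 = -2183/4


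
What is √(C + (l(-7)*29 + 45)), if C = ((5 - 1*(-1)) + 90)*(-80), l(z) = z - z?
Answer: I*√7635 ≈ 87.379*I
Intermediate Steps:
l(z) = 0
C = -7680 (C = ((5 + 1) + 90)*(-80) = (6 + 90)*(-80) = 96*(-80) = -7680)
√(C + (l(-7)*29 + 45)) = √(-7680 + (0*29 + 45)) = √(-7680 + (0 + 45)) = √(-7680 + 45) = √(-7635) = I*√7635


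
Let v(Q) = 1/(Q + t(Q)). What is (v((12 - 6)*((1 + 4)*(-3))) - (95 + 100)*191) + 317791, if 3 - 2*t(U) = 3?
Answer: 25249139/90 ≈ 2.8055e+5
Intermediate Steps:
t(U) = 0 (t(U) = 3/2 - ½*3 = 3/2 - 3/2 = 0)
v(Q) = 1/Q (v(Q) = 1/(Q + 0) = 1/Q)
(v((12 - 6)*((1 + 4)*(-3))) - (95 + 100)*191) + 317791 = (1/((12 - 6)*((1 + 4)*(-3))) - (95 + 100)*191) + 317791 = (1/(6*(5*(-3))) - 195*191) + 317791 = (1/(6*(-15)) - 1*37245) + 317791 = (1/(-90) - 37245) + 317791 = (-1/90 - 37245) + 317791 = -3352051/90 + 317791 = 25249139/90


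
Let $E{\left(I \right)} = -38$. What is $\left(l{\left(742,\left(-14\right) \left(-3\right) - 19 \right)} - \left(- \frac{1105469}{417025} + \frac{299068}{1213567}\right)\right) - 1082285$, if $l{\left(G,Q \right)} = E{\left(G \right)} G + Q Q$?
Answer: $- \frac{561731924719032377}{506087778175} \approx -1.11 \cdot 10^{6}$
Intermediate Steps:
$l{\left(G,Q \right)} = Q^{2} - 38 G$ ($l{\left(G,Q \right)} = - 38 G + Q Q = - 38 G + Q^{2} = Q^{2} - 38 G$)
$\left(l{\left(742,\left(-14\right) \left(-3\right) - 19 \right)} - \left(- \frac{1105469}{417025} + \frac{299068}{1213567}\right)\right) - 1082285 = \left(\left(\left(\left(-14\right) \left(-3\right) - 19\right)^{2} - 28196\right) - \left(- \frac{1105469}{417025} + \frac{299068}{1213567}\right)\right) - 1082285 = \left(\left(\left(42 - 19\right)^{2} - 28196\right) - - \frac{1216841865223}{506087778175}\right) - 1082285 = \left(\left(23^{2} - 28196\right) + \left(- \frac{299068}{1213567} + \frac{1105469}{417025}\right)\right) - 1082285 = \left(\left(529 - 28196\right) + \frac{1216841865223}{506087778175}\right) - 1082285 = \left(-27667 + \frac{1216841865223}{506087778175}\right) - 1082285 = - \frac{14000713716902502}{506087778175} - 1082285 = - \frac{561731924719032377}{506087778175}$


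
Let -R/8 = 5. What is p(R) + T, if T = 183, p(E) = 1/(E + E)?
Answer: 14639/80 ≈ 182.99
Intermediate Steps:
R = -40 (R = -8*5 = -40)
p(E) = 1/(2*E)
p(R) + T = (1/2)/(-40) + 183 = (1/2)*(-1/40) + 183 = -1/80 + 183 = 14639/80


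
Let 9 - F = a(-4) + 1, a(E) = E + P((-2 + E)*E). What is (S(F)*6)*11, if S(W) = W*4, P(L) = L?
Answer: -3168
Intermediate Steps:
a(E) = E + E*(-2 + E) (a(E) = E + (-2 + E)*E = E + E*(-2 + E))
F = -12 (F = 9 - (-4*(-1 - 4) + 1) = 9 - (-4*(-5) + 1) = 9 - (20 + 1) = 9 - 1*21 = 9 - 21 = -12)
S(W) = 4*W
(S(F)*6)*11 = ((4*(-12))*6)*11 = -48*6*11 = -288*11 = -3168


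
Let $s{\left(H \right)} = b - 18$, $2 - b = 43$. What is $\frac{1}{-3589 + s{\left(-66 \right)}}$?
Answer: $- \frac{1}{3648} \approx -0.00027412$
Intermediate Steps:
$b = -41$ ($b = 2 - 43 = -41$)
$s{\left(H \right)} = -59$ ($s{\left(H \right)} = -41 - 18 = -59$)
$\frac{1}{-3589 + s{\left(-66 \right)}} = \frac{1}{-3589 - 59} = \frac{1}{-3648} = - \frac{1}{3648}$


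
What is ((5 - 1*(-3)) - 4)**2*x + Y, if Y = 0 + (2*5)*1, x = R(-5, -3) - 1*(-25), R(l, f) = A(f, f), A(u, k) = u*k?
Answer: 554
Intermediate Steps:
A(u, k) = k*u
R(l, f) = f**2 (R(l, f) = f*f = f**2)
x = 34 (x = (-3)**2 - 1*(-25) = 9 + 25 = 34)
Y = 10 (Y = 0 + 10*1 = 0 + 10 = 10)
((5 - 1*(-3)) - 4)**2*x + Y = ((5 - 1*(-3)) - 4)**2*34 + 10 = ((5 + 3) - 4)**2*34 + 10 = (8 - 4)**2*34 + 10 = 4**2*34 + 10 = 16*34 + 10 = 544 + 10 = 554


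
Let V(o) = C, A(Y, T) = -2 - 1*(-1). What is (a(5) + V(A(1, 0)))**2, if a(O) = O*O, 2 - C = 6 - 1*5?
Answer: 676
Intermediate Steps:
A(Y, T) = -1 (A(Y, T) = -2 + 1 = -1)
C = 1 (C = 2 - (6 - 1*5) = 2 - (6 - 5) = 2 - 1*1 = 2 - 1 = 1)
a(O) = O**2
V(o) = 1
(a(5) + V(A(1, 0)))**2 = (5**2 + 1)**2 = (25 + 1)**2 = 26**2 = 676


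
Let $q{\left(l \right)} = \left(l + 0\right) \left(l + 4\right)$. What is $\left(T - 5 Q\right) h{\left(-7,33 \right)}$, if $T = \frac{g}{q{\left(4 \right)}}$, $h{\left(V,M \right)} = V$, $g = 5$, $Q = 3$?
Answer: $\frac{3325}{32} \approx 103.91$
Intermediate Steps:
$q{\left(l \right)} = l \left(4 + l\right)$
$T = \frac{5}{32}$ ($T = \frac{5}{4 \left(4 + 4\right)} = \frac{5}{4 \cdot 8} = \frac{5}{32} \approx 0.15625$)
$\left(T - 5 Q\right) h{\left(-7,33 \right)} = \left(\frac{5}{32} - 15\right) \left(-7\right) = \left(- \frac{475}{32}\right) \left(-7\right) = \frac{3325}{32}$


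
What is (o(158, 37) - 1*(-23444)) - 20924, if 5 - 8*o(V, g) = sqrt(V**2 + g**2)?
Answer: 20165/8 - sqrt(26333)/8 ≈ 2500.3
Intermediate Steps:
o(V, g) = 5/8 - sqrt(V**2 + g**2)/8
(o(158, 37) - 1*(-23444)) - 20924 = ((5/8 - sqrt(158**2 + 37**2)/8) - 1*(-23444)) - 20924 = ((5/8 - sqrt(24964 + 1369)/8) + 23444) - 20924 = ((5/8 - sqrt(26333)/8) + 23444) - 20924 = (187557/8 - sqrt(26333)/8) - 20924 = 20165/8 - sqrt(26333)/8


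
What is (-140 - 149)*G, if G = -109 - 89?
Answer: 57222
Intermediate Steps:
G = -198
(-140 - 149)*G = (-140 - 149)*(-198) = -289*(-198) = 57222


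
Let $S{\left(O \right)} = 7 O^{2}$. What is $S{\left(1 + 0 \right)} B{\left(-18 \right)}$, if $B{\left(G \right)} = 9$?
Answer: $63$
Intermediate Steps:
$S{\left(1 + 0 \right)} B{\left(-18 \right)} = 7 \left(1 + 0\right)^{2} \cdot 9 = 7 \cdot 1^{2} \cdot 9 = 7 \cdot 1 \cdot 9 = 7 \cdot 9 = 63$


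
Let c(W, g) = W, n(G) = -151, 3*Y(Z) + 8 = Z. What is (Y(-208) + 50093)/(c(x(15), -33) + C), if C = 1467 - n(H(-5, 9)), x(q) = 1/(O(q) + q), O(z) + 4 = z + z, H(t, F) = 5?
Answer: 2050861/66339 ≈ 30.915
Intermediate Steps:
Y(Z) = -8/3 + Z/3
O(z) = -4 + 2*z (O(z) = -4 + (z + z) = -4 + 2*z)
x(q) = 1/(-4 + 3*q) (x(q) = 1/((-4 + 2*q) + q) = 1/(-4 + 3*q))
C = 1618 (C = 1467 - 1*(-151) = 1467 + 151 = 1618)
(Y(-208) + 50093)/(c(x(15), -33) + C) = ((-8/3 + (⅓)*(-208)) + 50093)/(1/(-4 + 3*15) + 1618) = ((-8/3 - 208/3) + 50093)/(1/(-4 + 45) + 1618) = (-72 + 50093)/(1/41 + 1618) = 50021/(1/41 + 1618) = 50021/(66339/41) = 50021*(41/66339) = 2050861/66339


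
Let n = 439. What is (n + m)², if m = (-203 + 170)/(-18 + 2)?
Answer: 49801249/256 ≈ 1.9454e+5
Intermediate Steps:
m = 33/16 (m = -33/(-16) = -33*(-1/16) = 33/16 ≈ 2.0625)
(n + m)² = (439 + 33/16)² = (7057/16)² = 49801249/256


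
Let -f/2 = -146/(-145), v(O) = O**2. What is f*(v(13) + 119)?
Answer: -84096/145 ≈ -579.97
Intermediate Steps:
f = -292/145 (f = -(-292)/(-145) = -(-292)*(-1)/145 = -2*146/145 = -292/145 ≈ -2.0138)
f*(v(13) + 119) = -292*(13**2 + 119)/145 = -292*(169 + 119)/145 = -292/145*288 = -84096/145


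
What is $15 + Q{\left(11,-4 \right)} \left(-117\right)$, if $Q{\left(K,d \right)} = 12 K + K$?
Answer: $-16716$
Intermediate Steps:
$Q{\left(K,d \right)} = 13 K$
$15 + Q{\left(11,-4 \right)} \left(-117\right) = 15 + 13 \cdot 11 \left(-117\right) = 15 + 143 \left(-117\right) = 15 - 16731 = -16716$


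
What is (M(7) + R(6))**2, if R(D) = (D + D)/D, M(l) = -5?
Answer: 9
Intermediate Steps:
R(D) = 2 (R(D) = (2*D)/D = 2)
(M(7) + R(6))**2 = (-5 + 2)**2 = (-3)**2 = 9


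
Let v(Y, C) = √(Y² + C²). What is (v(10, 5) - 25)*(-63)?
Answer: 1575 - 315*√5 ≈ 870.64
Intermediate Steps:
v(Y, C) = √(C² + Y²)
(v(10, 5) - 25)*(-63) = (√(5² + 10²) - 25)*(-63) = (√(25 + 100) - 25)*(-63) = (√125 - 25)*(-63) = (5*√5 - 25)*(-63) = (-25 + 5*√5)*(-63) = 1575 - 315*√5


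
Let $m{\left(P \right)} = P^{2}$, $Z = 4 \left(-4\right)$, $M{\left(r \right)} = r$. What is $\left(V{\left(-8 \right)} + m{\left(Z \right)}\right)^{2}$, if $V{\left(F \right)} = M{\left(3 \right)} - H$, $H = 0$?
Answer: $67081$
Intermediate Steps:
$V{\left(F \right)} = 3$ ($V{\left(F \right)} = 3 - 0 = 3 + 0 = 3$)
$Z = -16$
$\left(V{\left(-8 \right)} + m{\left(Z \right)}\right)^{2} = \left(3 + \left(-16\right)^{2}\right)^{2} = \left(3 + 256\right)^{2} = 259^{2} = 67081$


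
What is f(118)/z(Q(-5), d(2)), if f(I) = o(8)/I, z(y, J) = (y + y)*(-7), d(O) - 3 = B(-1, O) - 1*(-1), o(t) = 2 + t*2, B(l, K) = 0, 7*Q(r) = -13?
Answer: 9/1534 ≈ 0.0058670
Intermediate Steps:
Q(r) = -13/7 (Q(r) = (⅐)*(-13) = -13/7)
o(t) = 2 + 2*t
d(O) = 4 (d(O) = 3 + (0 - 1*(-1)) = 3 + (0 + 1) = 3 + 1 = 4)
z(y, J) = -14*y (z(y, J) = (2*y)*(-7) = -14*y)
f(I) = 18/I (f(I) = (2 + 2*8)/I = (2 + 16)/I = 18/I)
f(118)/z(Q(-5), d(2)) = (18/118)/((-14*(-13/7))) = (18*(1/118))/26 = (9/59)*(1/26) = 9/1534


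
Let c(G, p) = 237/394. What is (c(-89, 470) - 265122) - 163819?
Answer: -169002517/394 ≈ -4.2894e+5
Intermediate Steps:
c(G, p) = 237/394 (c(G, p) = 237*(1/394) = 237/394)
(c(-89, 470) - 265122) - 163819 = (237/394 - 265122) - 163819 = -104457831/394 - 163819 = -169002517/394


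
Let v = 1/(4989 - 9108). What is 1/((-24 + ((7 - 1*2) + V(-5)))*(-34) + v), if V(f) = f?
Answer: 4119/3361103 ≈ 0.0012255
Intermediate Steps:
v = -1/4119 (v = 1/(-4119) = -1/4119 ≈ -0.00024278)
1/((-24 + ((7 - 1*2) + V(-5)))*(-34) + v) = 1/((-24 + ((7 - 1*2) - 5))*(-34) - 1/4119) = 1/((-24 + ((7 - 2) - 5))*(-34) - 1/4119) = 1/((-24 + (5 - 5))*(-34) - 1/4119) = 1/((-24 + 0)*(-34) - 1/4119) = 1/(-24*(-34) - 1/4119) = 1/(816 - 1/4119) = 1/(3361103/4119) = 4119/3361103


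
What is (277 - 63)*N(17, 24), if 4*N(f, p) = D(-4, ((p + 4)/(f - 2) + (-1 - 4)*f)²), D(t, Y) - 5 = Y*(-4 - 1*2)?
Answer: -332731801/150 ≈ -2.2182e+6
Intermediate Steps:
D(t, Y) = 5 - 6*Y (D(t, Y) = 5 + Y*(-4 - 1*2) = 5 + Y*(-4 - 2) = 5 + Y*(-6) = 5 - 6*Y)
N(f, p) = 5/4 - 3*(-5*f + (4 + p)/(-2 + f))²/2 (N(f, p) = (5 - 6*((p + 4)/(f - 2) + (-1 - 4)*f)²)/4 = (5 - 6*((4 + p)/(-2 + f) - 5*f)²)/4 = (5 - 6*(-5*f + (4 + p)/(-2 + f))²)/4 = 5/4 - 3*(-5*f + (4 + p)/(-2 + f))²/2)
(277 - 63)*N(17, 24) = (277 - 63)*(5/4 - 3*(4 + 24 - 5*17² + 10*17)²/(2*(-2 + 17)²)) = 214*(5/4 - 3/2*(4 + 24 - 5*289 + 170)²/15²) = 214*(5/4 - 3/2*1/225*(4 + 24 - 1445 + 170)²) = 214*(5/4 - 3/2*1/225*(-1247)²) = 214*(5/4 - 3/2*1/225*1555009) = 214*(5/4 - 1555009/150) = 214*(-3109643/300) = -332731801/150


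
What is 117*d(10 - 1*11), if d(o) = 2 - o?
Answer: 351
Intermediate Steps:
117*d(10 - 1*11) = 117*(2 - (10 - 1*11)) = 117*(2 - (10 - 11)) = 117*(2 - 1*(-1)) = 117*(2 + 1) = 117*3 = 351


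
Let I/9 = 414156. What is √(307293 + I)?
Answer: √4034697 ≈ 2008.7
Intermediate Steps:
I = 3727404 (I = 9*414156 = 3727404)
√(307293 + I) = √(307293 + 3727404) = √4034697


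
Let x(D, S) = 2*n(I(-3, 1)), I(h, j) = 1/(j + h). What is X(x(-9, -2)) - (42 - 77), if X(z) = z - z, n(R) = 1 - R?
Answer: 35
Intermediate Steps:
I(h, j) = 1/(h + j)
x(D, S) = 3 (x(D, S) = 2*(1 - 1/(-3 + 1)) = 2*(1 - 1/(-2)) = 2*(1 - 1*(-½)) = 2*(1 + ½) = 2*(3/2) = 3)
X(z) = 0
X(x(-9, -2)) - (42 - 77) = 0 - (42 - 77) = 0 - (-35) = 0 - 1*(-35) = 0 + 35 = 35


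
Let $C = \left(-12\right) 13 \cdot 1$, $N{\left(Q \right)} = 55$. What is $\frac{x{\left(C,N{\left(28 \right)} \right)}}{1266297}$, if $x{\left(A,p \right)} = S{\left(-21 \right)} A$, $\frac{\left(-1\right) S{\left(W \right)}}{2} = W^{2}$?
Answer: $\frac{45864}{422099} \approx 0.10866$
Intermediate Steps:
$S{\left(W \right)} = - 2 W^{2}$
$C = -156$ ($C = \left(-156\right) 1 = -156$)
$x{\left(A,p \right)} = - 882 A$ ($x{\left(A,p \right)} = - 2 \left(-21\right)^{2} A = \left(-2\right) 441 A = - 882 A$)
$\frac{x{\left(C,N{\left(28 \right)} \right)}}{1266297} = \frac{\left(-882\right) \left(-156\right)}{1266297} = 137592 \cdot \frac{1}{1266297} = \frac{45864}{422099}$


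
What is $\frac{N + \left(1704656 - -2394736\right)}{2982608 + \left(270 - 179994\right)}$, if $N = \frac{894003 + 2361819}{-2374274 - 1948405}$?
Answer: $\frac{2953392075891}{2019327967706} \approx 1.4626$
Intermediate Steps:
$N = - \frac{1085274}{1440893}$ ($N = \frac{3255822}{-4322679} = 3255822 \left(- \frac{1}{4322679}\right) = - \frac{1085274}{1440893} \approx -0.7532$)
$\frac{N + \left(1704656 - -2394736\right)}{2982608 + \left(270 - 179994\right)} = \frac{- \frac{1085274}{1440893} + \left(1704656 - -2394736\right)}{2982608 + \left(270 - 179994\right)} = \frac{- \frac{1085274}{1440893} + \left(1704656 + 2394736\right)}{2982608 + \left(270 - 179994\right)} = \frac{- \frac{1085274}{1440893} + 4099392}{2982608 - 179724} = \frac{5906784151782}{1440893 \cdot 2802884} = \frac{5906784151782}{1440893} \cdot \frac{1}{2802884} = \frac{2953392075891}{2019327967706}$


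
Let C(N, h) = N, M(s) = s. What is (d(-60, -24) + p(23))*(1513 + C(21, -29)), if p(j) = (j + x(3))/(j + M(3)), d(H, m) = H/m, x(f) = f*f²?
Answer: 6785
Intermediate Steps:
x(f) = f³
p(j) = (27 + j)/(3 + j) (p(j) = (j + 3³)/(j + 3) = (j + 27)/(3 + j) = (27 + j)/(3 + j))
(d(-60, -24) + p(23))*(1513 + C(21, -29)) = (-60/(-24) + (27 + 23)/(3 + 23))*(1513 + 21) = (-60*(-1/24) + 50/26)*1534 = (5/2 + (1/26)*50)*1534 = (5/2 + 25/13)*1534 = (115/26)*1534 = 6785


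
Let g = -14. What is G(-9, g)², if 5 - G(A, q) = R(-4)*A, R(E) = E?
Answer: 961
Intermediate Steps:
G(A, q) = 5 + 4*A (G(A, q) = 5 - (-4)*A = 5 + 4*A)
G(-9, g)² = (5 + 4*(-9))² = (5 - 36)² = (-31)² = 961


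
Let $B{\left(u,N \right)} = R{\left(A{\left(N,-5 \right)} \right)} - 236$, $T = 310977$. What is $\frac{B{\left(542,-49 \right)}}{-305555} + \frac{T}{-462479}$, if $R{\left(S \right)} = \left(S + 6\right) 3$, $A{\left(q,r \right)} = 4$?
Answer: $- \frac{94925306561}{141312770845} \approx -0.67174$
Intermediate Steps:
$R{\left(S \right)} = 18 + 3 S$ ($R{\left(S \right)} = \left(6 + S\right) 3 = 18 + 3 S$)
$B{\left(u,N \right)} = -206$ ($B{\left(u,N \right)} = \left(18 + 3 \cdot 4\right) - 236 = \left(18 + 12\right) - 236 = 30 - 236 = -206$)
$\frac{B{\left(542,-49 \right)}}{-305555} + \frac{T}{-462479} = - \frac{206}{-305555} + \frac{310977}{-462479} = \left(-206\right) \left(- \frac{1}{305555}\right) + 310977 \left(- \frac{1}{462479}\right) = \frac{206}{305555} - \frac{310977}{462479} = - \frac{94925306561}{141312770845}$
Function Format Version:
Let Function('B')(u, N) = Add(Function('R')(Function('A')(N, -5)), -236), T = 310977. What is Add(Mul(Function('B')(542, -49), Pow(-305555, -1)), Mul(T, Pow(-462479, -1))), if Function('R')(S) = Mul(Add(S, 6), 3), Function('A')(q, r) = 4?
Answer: Rational(-94925306561, 141312770845) ≈ -0.67174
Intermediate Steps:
Function('R')(S) = Add(18, Mul(3, S)) (Function('R')(S) = Mul(Add(6, S), 3) = Add(18, Mul(3, S)))
Function('B')(u, N) = -206 (Function('B')(u, N) = Add(Add(18, Mul(3, 4)), -236) = Add(Add(18, 12), -236) = Add(30, -236) = -206)
Add(Mul(Function('B')(542, -49), Pow(-305555, -1)), Mul(T, Pow(-462479, -1))) = Add(Mul(-206, Pow(-305555, -1)), Mul(310977, Pow(-462479, -1))) = Add(Mul(-206, Rational(-1, 305555)), Mul(310977, Rational(-1, 462479))) = Add(Rational(206, 305555), Rational(-310977, 462479)) = Rational(-94925306561, 141312770845)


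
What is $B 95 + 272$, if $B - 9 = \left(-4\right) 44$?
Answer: $-15593$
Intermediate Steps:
$B = -167$ ($B = 9 - 176 = -167$)
$B 95 + 272 = \left(-167\right) 95 + 272 = -15865 + 272 = -15593$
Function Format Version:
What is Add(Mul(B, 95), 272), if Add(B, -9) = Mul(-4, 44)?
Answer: -15593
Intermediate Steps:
B = -167 (B = Add(9, Mul(-4, 44)) = Add(9, -176) = -167)
Add(Mul(B, 95), 272) = Add(Mul(-167, 95), 272) = Add(-15865, 272) = -15593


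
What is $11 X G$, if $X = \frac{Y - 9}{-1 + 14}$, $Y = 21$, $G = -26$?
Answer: $-264$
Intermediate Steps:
$X = \frac{12}{13}$ ($X = \frac{21 - 9}{-1 + 14} = \frac{12}{13} \approx 0.92308$)
$11 X G = 11 \cdot \frac{12}{13} \left(-26\right) = \frac{132}{13} \left(-26\right) = -264$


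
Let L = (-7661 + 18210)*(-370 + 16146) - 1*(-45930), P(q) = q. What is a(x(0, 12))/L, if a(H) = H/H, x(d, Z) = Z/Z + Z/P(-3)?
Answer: 1/166466954 ≈ 6.0072e-9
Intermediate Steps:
x(d, Z) = 1 - Z/3 (x(d, Z) = Z/Z + Z/(-3) = 1 + Z*(-⅓) = 1 - Z/3)
a(H) = 1
L = 166466954 (L = 10549*15776 + 45930 = 166421024 + 45930 = 166466954)
a(x(0, 12))/L = 1/166466954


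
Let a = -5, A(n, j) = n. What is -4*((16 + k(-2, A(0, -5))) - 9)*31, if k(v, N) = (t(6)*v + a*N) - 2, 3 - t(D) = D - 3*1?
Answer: -620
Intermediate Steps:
t(D) = 6 - D (t(D) = 3 - (D - 3*1) = 3 - (D - 3) = 3 - (-3 + D) = 3 + (3 - D) = 6 - D)
k(v, N) = -2 - 5*N (k(v, N) = ((6 - 1*6)*v - 5*N) - 2 = ((6 - 6)*v - 5*N) - 2 = (0*v - 5*N) - 2 = (0 - 5*N) - 2 = -5*N - 2 = -2 - 5*N)
-4*((16 + k(-2, A(0, -5))) - 9)*31 = -4*((16 + (-2 - 5*0)) - 9)*31 = -4*((16 + (-2 + 0)) - 9)*31 = -4*((16 - 2) - 9)*31 = -4*(14 - 9)*31 = -4*5*31 = -20*31 = -620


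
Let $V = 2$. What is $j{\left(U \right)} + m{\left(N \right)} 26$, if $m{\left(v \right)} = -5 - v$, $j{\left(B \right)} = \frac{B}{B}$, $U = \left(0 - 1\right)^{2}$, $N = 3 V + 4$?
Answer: $-389$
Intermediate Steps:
$N = 10$ ($N = 3 \cdot 2 + 4 = 6 + 4 = 10$)
$U = 1$ ($U = \left(-1\right)^{2} = 1$)
$j{\left(B \right)} = 1$
$j{\left(U \right)} + m{\left(N \right)} 26 = 1 + \left(-5 - 10\right) 26 = 1 - 390 = -389$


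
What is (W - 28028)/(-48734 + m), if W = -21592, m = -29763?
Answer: 49620/78497 ≈ 0.63213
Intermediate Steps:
(W - 28028)/(-48734 + m) = (-21592 - 28028)/(-48734 - 29763) = -49620/(-78497) = -49620*(-1/78497) = 49620/78497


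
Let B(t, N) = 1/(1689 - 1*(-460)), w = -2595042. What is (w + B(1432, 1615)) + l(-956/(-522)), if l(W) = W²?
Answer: -379892972639981/146392029 ≈ -2.5950e+6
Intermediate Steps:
B(t, N) = 1/2149 (B(t, N) = 1/(1689 + 460) = 1/2149)
(w + B(1432, 1615)) + l(-956/(-522)) = (-2595042 + 1/2149) + (-956/(-522))² = -5576745257/2149 + (-956*(-1/522))² = -5576745257/2149 + (478/261)² = -5576745257/2149 + 228484/68121 = -379892972639981/146392029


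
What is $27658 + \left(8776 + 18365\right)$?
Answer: $54799$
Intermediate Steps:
$27658 + \left(8776 + 18365\right) = 27658 + 27141 = 54799$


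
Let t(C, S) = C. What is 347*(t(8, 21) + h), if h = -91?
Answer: -28801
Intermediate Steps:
347*(t(8, 21) + h) = 347*(8 - 91) = 347*(-83) = -28801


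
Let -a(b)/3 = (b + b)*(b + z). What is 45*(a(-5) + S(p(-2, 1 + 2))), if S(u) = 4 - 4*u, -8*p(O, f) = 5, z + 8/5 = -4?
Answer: -28035/2 ≈ -14018.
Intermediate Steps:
z = -28/5 (z = -8/5 - 4 = -28/5 ≈ -5.6000)
p(O, f) = -5/8 (p(O, f) = -⅛*5 = -5/8)
a(b) = -6*b*(-28/5 + b) (a(b) = -3*(b + b)*(b - 28/5) = -3*2*b*(-28/5 + b) = -6*b*(-28/5 + b))
45*(a(-5) + S(p(-2, 1 + 2))) = 45*((6/5)*(-5)*(28 - 5*(-5)) + (4 - 4*(-5/8))) = 45*((6/5)*(-5)*(28 + 25) + (4 + 5/2)) = 45*((6/5)*(-5)*53 + 13/2) = 45*(-318 + 13/2) = 45*(-623/2) = -28035/2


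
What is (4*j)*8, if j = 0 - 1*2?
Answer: -64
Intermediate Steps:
j = -2 (j = 0 - 2 = -2)
(4*j)*8 = (4*(-2))*8 = -8*8 = -64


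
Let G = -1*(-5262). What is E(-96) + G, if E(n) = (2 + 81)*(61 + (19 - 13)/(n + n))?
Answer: 330317/32 ≈ 10322.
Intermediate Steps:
G = 5262
E(n) = 5063 + 249/n (E(n) = 83*(61 + 6/((2*n))) = 83*(61 + 6*(1/(2*n))) = 83*(61 + 3/n) = 5063 + 249/n)
E(-96) + G = (5063 + 249/(-96)) + 5262 = (5063 + 249*(-1/96)) + 5262 = (5063 - 83/32) + 5262 = 161933/32 + 5262 = 330317/32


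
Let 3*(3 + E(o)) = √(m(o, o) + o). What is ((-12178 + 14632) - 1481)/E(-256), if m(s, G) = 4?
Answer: -2919/37 - 1946*I*√7/37 ≈ -78.892 - 139.15*I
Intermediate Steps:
E(o) = -3 + √(4 + o)/3
((-12178 + 14632) - 1481)/E(-256) = ((-12178 + 14632) - 1481)/(-3 + √(4 - 256)/3) = (2454 - 1481)/(-3 + √(-252)/3) = 973/(-3 + (6*I*√7)/3) = 973/(-3 + 2*I*√7)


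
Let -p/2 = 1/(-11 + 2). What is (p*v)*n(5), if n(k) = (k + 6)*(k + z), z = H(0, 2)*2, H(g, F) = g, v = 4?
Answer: 440/9 ≈ 48.889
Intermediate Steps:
p = 2/9 (p = -2/(-11 + 2) = -2/(-9) = -2*(-⅑) = 2/9 ≈ 0.22222)
z = 0 (z = 0*2 = 0)
n(k) = k*(6 + k) (n(k) = (k + 6)*(k + 0) = (6 + k)*k = k*(6 + k))
(p*v)*n(5) = ((2/9)*4)*(5*(6 + 5)) = 8*(5*11)/9 = (8/9)*55 = 440/9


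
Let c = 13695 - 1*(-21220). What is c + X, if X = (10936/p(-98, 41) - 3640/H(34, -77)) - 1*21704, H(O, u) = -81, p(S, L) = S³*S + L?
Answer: 33012524529761/2490395139 ≈ 13256.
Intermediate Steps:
p(S, L) = L + S⁴ (p(S, L) = S⁴ + L = L + S⁴)
c = 34915 (c = 13695 + 21220 = 34915)
X = -53939621748424/2490395139 (X = (10936/(41 + (-98)⁴) - 3640/(-81)) - 1*21704 = (10936/(41 + 92236816) - 3640*(-1/81)) - 21704 = (10936/92236857 + 3640/81) - 21704 = 111914348432/2490395139 - 21704 = -53939621748424/2490395139 ≈ -21659.)
c + X = 34915 - 53939621748424/2490395139 = 33012524529761/2490395139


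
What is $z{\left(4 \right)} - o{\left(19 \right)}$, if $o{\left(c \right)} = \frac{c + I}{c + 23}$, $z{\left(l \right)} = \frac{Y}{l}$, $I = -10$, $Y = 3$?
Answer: $\frac{15}{28} \approx 0.53571$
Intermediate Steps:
$z{\left(l \right)} = \frac{3}{l}$
$o{\left(c \right)} = \frac{-10 + c}{23 + c}$ ($o{\left(c \right)} = \frac{c - 10}{c + 23} = \frac{-10 + c}{23 + c}$)
$z{\left(4 \right)} - o{\left(19 \right)} = \frac{3}{4} - \frac{-10 + 19}{23 + 19} = 3 \cdot \frac{1}{4} - \frac{1}{42} \cdot 9 = \frac{3}{4} - \frac{1}{42} \cdot 9 = \frac{3}{4} - \frac{3}{14} = \frac{15}{28}$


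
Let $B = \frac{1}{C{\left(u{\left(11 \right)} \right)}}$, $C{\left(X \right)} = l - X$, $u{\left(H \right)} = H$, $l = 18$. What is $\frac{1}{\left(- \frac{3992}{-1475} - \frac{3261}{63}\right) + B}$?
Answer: $- \frac{30975}{1515068} \approx -0.020445$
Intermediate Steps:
$C{\left(X \right)} = 18 - X$
$B = \frac{1}{7}$ ($B = \frac{1}{18 - 11} = \frac{1}{7} \approx 0.14286$)
$\frac{1}{\left(- \frac{3992}{-1475} - \frac{3261}{63}\right) + B} = \frac{1}{\left(- \frac{3992}{-1475} - \frac{3261}{63}\right) + \frac{1}{7}} = \frac{1}{\left(\left(-3992\right) \left(- \frac{1}{1475}\right) - \frac{1087}{21}\right) + \frac{1}{7}} = \frac{1}{\left(\frac{3992}{1475} - \frac{1087}{21}\right) + \frac{1}{7}} = \frac{1}{- \frac{1519493}{30975} + \frac{1}{7}} = \frac{1}{- \frac{1515068}{30975}} = - \frac{30975}{1515068}$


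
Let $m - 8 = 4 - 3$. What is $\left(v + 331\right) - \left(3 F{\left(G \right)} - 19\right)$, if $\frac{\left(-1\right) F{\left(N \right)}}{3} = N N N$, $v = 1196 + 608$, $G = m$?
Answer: $8715$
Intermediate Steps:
$m = 9$ ($m = 8 + \left(4 - 3\right) = 8 + 1 = 9$)
$G = 9$
$v = 1804$
$F{\left(N \right)} = - 3 N^{3}$ ($F{\left(N \right)} = - 3 N N N = - 3 N^{2} N = - 3 N^{3}$)
$\left(v + 331\right) - \left(3 F{\left(G \right)} - 19\right) = \left(1804 + 331\right) - \left(3 \left(- 3 \cdot 9^{3}\right) - 19\right) = 2135 - \left(3 \left(\left(-3\right) 729\right) - 19\right) = 2135 - \left(3 \left(-2187\right) - 19\right) = 2135 - \left(-6561 - 19\right) = 2135 - -6580 = 2135 + 6580 = 8715$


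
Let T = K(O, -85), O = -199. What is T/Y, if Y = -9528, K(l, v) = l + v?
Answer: 71/2382 ≈ 0.029807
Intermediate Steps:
T = -284 (T = -199 - 85 = -284)
T/Y = -284/(-9528) = -284*(-1/9528) = 71/2382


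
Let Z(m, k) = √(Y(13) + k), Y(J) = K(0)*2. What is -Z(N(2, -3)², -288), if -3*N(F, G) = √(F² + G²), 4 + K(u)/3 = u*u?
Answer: -2*I*√78 ≈ -17.664*I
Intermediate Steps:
K(u) = -12 + 3*u² (K(u) = -12 + 3*(u*u) = -12 + 3*u²)
N(F, G) = -√(F² + G²)/3
Y(J) = -24 (Y(J) = (-12 + 3*0²)*2 = (-12 + 3*0)*2 = (-12 + 0)*2 = -12*2 = -24)
Z(m, k) = √(-24 + k)
-Z(N(2, -3)², -288) = -√(-24 - 288) = -√(-312) = -2*I*√78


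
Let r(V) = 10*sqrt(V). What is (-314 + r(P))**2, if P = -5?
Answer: 98096 - 6280*I*sqrt(5) ≈ 98096.0 - 14043.0*I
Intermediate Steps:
(-314 + r(P))**2 = (-314 + 10*sqrt(-5))**2 = (-314 + 10*(I*sqrt(5)))**2 = (-314 + 10*I*sqrt(5))**2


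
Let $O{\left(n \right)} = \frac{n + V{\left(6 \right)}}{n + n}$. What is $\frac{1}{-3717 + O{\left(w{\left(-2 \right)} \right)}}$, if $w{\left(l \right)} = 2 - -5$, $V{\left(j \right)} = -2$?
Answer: $- \frac{14}{52033} \approx -0.00026906$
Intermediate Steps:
$w{\left(l \right)} = 7$ ($w{\left(l \right)} = 2 + 5 = 7$)
$O{\left(n \right)} = \frac{-2 + n}{2 n}$ ($O{\left(n \right)} = \frac{n - 2}{n + n} = \frac{-2 + n}{2 n}$)
$\frac{1}{-3717 + O{\left(w{\left(-2 \right)} \right)}} = \frac{1}{-3717 + \frac{-2 + 7}{2 \cdot 7}} = \frac{1}{-3717 + \frac{1}{2} \cdot \frac{1}{7} \cdot 5} = \frac{1}{-3717 + \frac{5}{14}} = \frac{1}{- \frac{52033}{14}} = - \frac{14}{52033}$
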